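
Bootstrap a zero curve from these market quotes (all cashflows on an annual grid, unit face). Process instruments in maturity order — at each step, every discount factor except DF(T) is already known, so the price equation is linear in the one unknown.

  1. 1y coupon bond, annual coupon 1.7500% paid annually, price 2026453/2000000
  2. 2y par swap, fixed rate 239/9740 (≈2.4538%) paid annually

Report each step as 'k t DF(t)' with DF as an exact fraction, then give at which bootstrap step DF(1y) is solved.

step 1 [1y] bond c/1=7/400: DF=(2026453/2000000 − 7/400·(0))/(1+7/400) = 4979/5000 ≈ 0.995800
step 2 [2y] swap r/1=239/9740: DF=(1 − 239/9740·(0.995800))/(1+239/9740) = 4761/5000 ≈ 0.952200

1 1 4979/5000
2 2 4761/5000
DF(1y) is solved at step 1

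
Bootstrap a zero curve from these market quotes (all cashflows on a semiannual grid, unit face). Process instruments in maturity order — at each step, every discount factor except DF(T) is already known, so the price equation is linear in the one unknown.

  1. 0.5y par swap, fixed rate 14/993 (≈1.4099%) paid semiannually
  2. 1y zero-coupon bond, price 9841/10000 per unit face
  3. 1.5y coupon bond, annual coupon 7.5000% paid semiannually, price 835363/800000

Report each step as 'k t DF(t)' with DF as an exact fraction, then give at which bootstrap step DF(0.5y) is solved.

step 1 [0.5y] swap r/2=7/993: DF=(1 − 7/993·(0))/(1+7/993) = 993/1000 ≈ 0.993000
step 2 [1y] zero: DF = P = 9841/10000 ≈ 0.984100
step 3 [1.5y] bond c/2=3/80: DF=(835363/800000 − 3/80·(0.993000+0.984100))/(1+3/80) = 187/200 ≈ 0.935000

1 1/2 993/1000
2 1 9841/10000
3 3/2 187/200
DF(0.5y) is solved at step 1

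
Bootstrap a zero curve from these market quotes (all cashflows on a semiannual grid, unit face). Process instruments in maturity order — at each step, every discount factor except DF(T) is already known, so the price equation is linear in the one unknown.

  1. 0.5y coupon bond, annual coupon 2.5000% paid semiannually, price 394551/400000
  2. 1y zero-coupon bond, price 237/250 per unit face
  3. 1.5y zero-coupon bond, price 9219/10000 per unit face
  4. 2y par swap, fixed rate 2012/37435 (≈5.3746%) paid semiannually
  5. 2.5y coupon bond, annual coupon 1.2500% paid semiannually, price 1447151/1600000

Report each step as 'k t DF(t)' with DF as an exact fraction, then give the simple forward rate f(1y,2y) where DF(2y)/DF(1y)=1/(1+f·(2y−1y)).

step 1 [0.5y] bond c/2=1/80: DF=(394551/400000 − 1/80·(0))/(1+1/80) = 4871/5000 ≈ 0.974200
step 2 [1y] zero: DF = P = 237/250 ≈ 0.948000
step 3 [1.5y] zero: DF = P = 9219/10000 ≈ 0.921900
step 4 [2y] swap r/2=1006/37435: DF=(1 − 1006/37435·(0.974200+0.948000+0.921900))/(1+1006/37435) = 4497/5000 ≈ 0.899400
step 5 [2.5y] bond c/2=1/160: DF=(1447151/1600000 − 1/160·(0.974200+0.948000+0.921900+0.899400))/(1+1/160) = 2189/2500 ≈ 0.875600

1 1/2 4871/5000
2 1 237/250
3 3/2 9219/10000
4 2 4497/5000
5 5/2 2189/2500
f(1y,2y) = ((237/250)/(4497/5000) − 1)/(1) = 81/1499 ≈ 5.4036%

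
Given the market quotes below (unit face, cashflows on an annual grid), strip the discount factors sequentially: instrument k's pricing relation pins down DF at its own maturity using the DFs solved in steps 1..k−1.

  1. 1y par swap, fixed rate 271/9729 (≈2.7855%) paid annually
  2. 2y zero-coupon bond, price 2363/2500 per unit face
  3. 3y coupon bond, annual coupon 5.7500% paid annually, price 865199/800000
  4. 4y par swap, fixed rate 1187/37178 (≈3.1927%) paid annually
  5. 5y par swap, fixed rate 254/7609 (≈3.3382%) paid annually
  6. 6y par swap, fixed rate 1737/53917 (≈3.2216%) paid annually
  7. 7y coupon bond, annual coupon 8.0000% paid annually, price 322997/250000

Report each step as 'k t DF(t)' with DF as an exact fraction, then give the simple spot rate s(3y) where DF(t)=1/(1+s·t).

step 1 [1y] swap r/1=271/9729: DF=(1 − 271/9729·(0))/(1+271/9729) = 9729/10000 ≈ 0.972900
step 2 [2y] zero: DF = P = 2363/2500 ≈ 0.945200
step 3 [3y] bond c/1=23/400: DF=(865199/800000 − 23/400·(0.972900+0.945200))/(1+23/400) = 574/625 ≈ 0.918400
step 4 [4y] swap r/1=1187/37178: DF=(1 − 1187/37178·(0.972900+0.945200+0.918400))/(1+1187/37178) = 8813/10000 ≈ 0.881300
step 5 [5y] swap r/1=254/7609: DF=(1 − 254/7609·(0.972900+0.945200+0.918400+0.881300))/(1+254/7609) = 2119/2500 ≈ 0.847600
step 6 [6y] swap r/1=1737/53917: DF=(1 − 1737/53917·(0.972900+0.945200+0.918400+0.881300+0.847600))/(1+1737/53917) = 8263/10000 ≈ 0.826300
step 7 [7y] bond c/1=2/25: DF=(322997/250000 − 2/25·(0.972900+0.945200+0.918400+0.881300+0.847600+0.826300))/(1+2/25) = 7969/10000 ≈ 0.796900

1 1 9729/10000
2 2 2363/2500
3 3 574/625
4 4 8813/10000
5 5 2119/2500
6 6 8263/10000
7 7 7969/10000
s(3y) = (1/(574/625) − 1)/(3) = 17/574 ≈ 2.9617%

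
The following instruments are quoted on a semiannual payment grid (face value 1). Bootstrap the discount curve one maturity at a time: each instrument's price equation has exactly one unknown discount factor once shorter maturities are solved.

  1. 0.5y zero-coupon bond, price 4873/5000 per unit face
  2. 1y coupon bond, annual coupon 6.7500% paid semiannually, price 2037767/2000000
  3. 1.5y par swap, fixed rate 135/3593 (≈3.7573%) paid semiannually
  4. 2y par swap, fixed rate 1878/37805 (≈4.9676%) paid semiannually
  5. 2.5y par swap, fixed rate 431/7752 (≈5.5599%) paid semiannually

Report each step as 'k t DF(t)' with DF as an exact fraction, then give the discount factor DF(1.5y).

step 1 [0.5y] zero: DF = P = 4873/5000 ≈ 0.974600
step 2 [1y] bond c/2=27/800: DF=(2037767/2000000 − 27/800·(0.974600))/(1+27/800) = 4769/5000 ≈ 0.953800
step 3 [1.5y] swap r/2=135/7186: DF=(1 − 135/7186·(0.974600+0.953800))/(1+135/7186) = 473/500 ≈ 0.946000
step 4 [2y] swap r/2=939/37805: DF=(1 − 939/37805·(0.974600+0.953800+0.946000))/(1+939/37805) = 9061/10000 ≈ 0.906100
step 5 [2.5y] swap r/2=431/15504: DF=(1 − 431/15504·(0.974600+0.953800+0.946000+0.906100))/(1+431/15504) = 8707/10000 ≈ 0.870700

1 1/2 4873/5000
2 1 4769/5000
3 3/2 473/500
4 2 9061/10000
5 5/2 8707/10000
DF(1.5y) = 473/500 ≈ 0.946000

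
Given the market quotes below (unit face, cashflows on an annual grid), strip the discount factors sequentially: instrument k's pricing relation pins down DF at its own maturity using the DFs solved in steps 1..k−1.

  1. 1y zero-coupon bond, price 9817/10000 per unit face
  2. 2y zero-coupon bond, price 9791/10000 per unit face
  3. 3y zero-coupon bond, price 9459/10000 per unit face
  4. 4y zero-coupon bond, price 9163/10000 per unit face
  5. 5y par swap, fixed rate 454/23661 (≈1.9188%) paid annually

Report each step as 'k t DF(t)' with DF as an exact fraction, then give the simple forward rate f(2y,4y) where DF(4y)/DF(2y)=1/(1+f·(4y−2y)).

step 1 [1y] zero: DF = P = 9817/10000 ≈ 0.981700
step 2 [2y] zero: DF = P = 9791/10000 ≈ 0.979100
step 3 [3y] zero: DF = P = 9459/10000 ≈ 0.945900
step 4 [4y] zero: DF = P = 9163/10000 ≈ 0.916300
step 5 [5y] swap r/1=454/23661: DF=(1 − 454/23661·(0.981700+0.979100+0.945900+0.916300))/(1+454/23661) = 2273/2500 ≈ 0.909200

1 1 9817/10000
2 2 9791/10000
3 3 9459/10000
4 4 9163/10000
5 5 2273/2500
f(2y,4y) = ((9791/10000)/(9163/10000) − 1)/(2) = 314/9163 ≈ 3.4268%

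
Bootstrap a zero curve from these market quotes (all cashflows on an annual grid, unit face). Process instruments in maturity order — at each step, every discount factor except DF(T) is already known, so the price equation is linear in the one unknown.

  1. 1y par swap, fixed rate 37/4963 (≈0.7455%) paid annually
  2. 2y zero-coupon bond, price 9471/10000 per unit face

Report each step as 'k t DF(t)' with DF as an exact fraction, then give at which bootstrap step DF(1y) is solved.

1 1 4963/5000
2 2 9471/10000
DF(1y) is solved at step 1

step 1 [1y] swap r/1=37/4963: DF=(1 − 37/4963·(0))/(1+37/4963) = 4963/5000 ≈ 0.992600
step 2 [2y] zero: DF = P = 9471/10000 ≈ 0.947100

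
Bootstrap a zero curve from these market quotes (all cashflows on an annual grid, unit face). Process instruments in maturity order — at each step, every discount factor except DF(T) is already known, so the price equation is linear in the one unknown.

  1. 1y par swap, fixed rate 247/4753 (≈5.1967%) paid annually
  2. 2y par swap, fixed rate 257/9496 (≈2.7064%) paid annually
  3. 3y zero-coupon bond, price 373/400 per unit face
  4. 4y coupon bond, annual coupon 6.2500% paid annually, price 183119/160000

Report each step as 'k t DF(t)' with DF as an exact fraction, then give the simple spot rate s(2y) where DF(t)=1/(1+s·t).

1 1 4753/5000
2 2 4743/5000
3 3 373/400
4 4 4553/5000
s(2y) = (1/(4743/5000) − 1)/(2) = 257/9486 ≈ 2.7093%

step 1 [1y] swap r/1=247/4753: DF=(1 − 247/4753·(0))/(1+247/4753) = 4753/5000 ≈ 0.950600
step 2 [2y] swap r/1=257/9496: DF=(1 − 257/9496·(0.950600))/(1+257/9496) = 4743/5000 ≈ 0.948600
step 3 [3y] zero: DF = P = 373/400 ≈ 0.932500
step 4 [4y] bond c/1=1/16: DF=(183119/160000 − 1/16·(0.950600+0.948600+0.932500))/(1+1/16) = 4553/5000 ≈ 0.910600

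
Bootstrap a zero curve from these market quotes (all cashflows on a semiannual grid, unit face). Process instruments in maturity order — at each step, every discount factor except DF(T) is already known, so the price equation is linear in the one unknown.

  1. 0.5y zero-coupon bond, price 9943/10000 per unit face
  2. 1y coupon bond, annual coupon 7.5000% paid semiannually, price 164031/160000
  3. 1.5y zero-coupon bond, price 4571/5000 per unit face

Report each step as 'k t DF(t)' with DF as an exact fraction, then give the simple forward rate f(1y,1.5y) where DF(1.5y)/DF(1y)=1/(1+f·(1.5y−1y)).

1 1/2 9943/10000
2 1 4761/5000
3 3/2 4571/5000
f(1y,1.5y) = ((4761/5000)/(4571/5000) − 1)/(1/2) = 380/4571 ≈ 8.3133%

step 1 [0.5y] zero: DF = P = 9943/10000 ≈ 0.994300
step 2 [1y] bond c/2=3/80: DF=(164031/160000 − 3/80·(0.994300))/(1+3/80) = 4761/5000 ≈ 0.952200
step 3 [1.5y] zero: DF = P = 4571/5000 ≈ 0.914200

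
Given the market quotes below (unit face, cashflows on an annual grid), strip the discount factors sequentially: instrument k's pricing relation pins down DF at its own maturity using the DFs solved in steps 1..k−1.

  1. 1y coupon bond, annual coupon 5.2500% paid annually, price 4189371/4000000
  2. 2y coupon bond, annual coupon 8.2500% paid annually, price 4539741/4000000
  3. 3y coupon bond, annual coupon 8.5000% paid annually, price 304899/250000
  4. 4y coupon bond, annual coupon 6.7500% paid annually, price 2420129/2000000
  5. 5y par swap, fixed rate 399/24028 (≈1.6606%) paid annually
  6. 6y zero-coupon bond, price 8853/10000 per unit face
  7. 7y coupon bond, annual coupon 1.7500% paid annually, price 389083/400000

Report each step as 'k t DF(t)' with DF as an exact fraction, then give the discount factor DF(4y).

1 1 9951/10000
2 2 4863/5000
3 3 9699/10000
4 4 4739/5000
5 5 4601/5000
6 6 8853/10000
7 7 8581/10000
DF(4y) = 4739/5000 ≈ 0.947800

step 1 [1y] bond c/1=21/400: DF=(4189371/4000000 − 21/400·(0))/(1+21/400) = 9951/10000 ≈ 0.995100
step 2 [2y] bond c/1=33/400: DF=(4539741/4000000 − 33/400·(0.995100))/(1+33/400) = 4863/5000 ≈ 0.972600
step 3 [3y] bond c/1=17/200: DF=(304899/250000 − 17/200·(0.995100+0.972600))/(1+17/200) = 9699/10000 ≈ 0.969900
step 4 [4y] bond c/1=27/400: DF=(2420129/2000000 − 27/400·(0.995100+0.972600+0.969900))/(1+27/400) = 4739/5000 ≈ 0.947800
step 5 [5y] swap r/1=399/24028: DF=(1 − 399/24028·(0.995100+0.972600+0.969900+0.947800))/(1+399/24028) = 4601/5000 ≈ 0.920200
step 6 [6y] zero: DF = P = 8853/10000 ≈ 0.885300
step 7 [7y] bond c/1=7/400: DF=(389083/400000 − 7/400·(0.995100+0.972600+0.969900+0.947800+0.920200+0.885300))/(1+7/400) = 8581/10000 ≈ 0.858100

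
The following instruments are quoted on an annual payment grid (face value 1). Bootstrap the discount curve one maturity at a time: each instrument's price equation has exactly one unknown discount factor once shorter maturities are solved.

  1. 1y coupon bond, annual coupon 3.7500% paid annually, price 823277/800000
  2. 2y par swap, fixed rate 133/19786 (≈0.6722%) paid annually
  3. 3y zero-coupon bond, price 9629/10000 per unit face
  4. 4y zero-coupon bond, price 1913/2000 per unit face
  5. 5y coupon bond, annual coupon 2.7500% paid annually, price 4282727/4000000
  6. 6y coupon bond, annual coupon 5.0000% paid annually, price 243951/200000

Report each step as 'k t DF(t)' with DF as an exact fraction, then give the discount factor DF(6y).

step 1 [1y] bond c/1=3/80: DF=(823277/800000 − 3/80·(0))/(1+3/80) = 9919/10000 ≈ 0.991900
step 2 [2y] swap r/1=133/19786: DF=(1 − 133/19786·(0.991900))/(1+133/19786) = 9867/10000 ≈ 0.986700
step 3 [3y] zero: DF = P = 9629/10000 ≈ 0.962900
step 4 [4y] zero: DF = P = 1913/2000 ≈ 0.956500
step 5 [5y] bond c/1=11/400: DF=(4282727/4000000 − 11/400·(0.991900+0.986700+0.962900+0.956500))/(1+11/400) = 9377/10000 ≈ 0.937700
step 6 [6y] bond c/1=1/20: DF=(243951/200000 − 1/20·(0.991900+0.986700+0.962900+0.956500+0.937700))/(1+1/20) = 4657/5000 ≈ 0.931400

1 1 9919/10000
2 2 9867/10000
3 3 9629/10000
4 4 1913/2000
5 5 9377/10000
6 6 4657/5000
DF(6y) = 4657/5000 ≈ 0.931400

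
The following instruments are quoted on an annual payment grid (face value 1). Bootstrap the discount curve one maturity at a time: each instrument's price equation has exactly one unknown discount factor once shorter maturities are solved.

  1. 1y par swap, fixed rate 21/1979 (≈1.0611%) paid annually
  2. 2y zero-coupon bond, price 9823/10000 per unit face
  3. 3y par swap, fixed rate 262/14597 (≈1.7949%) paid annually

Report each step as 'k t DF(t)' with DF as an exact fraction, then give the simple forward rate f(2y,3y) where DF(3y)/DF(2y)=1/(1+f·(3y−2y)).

step 1 [1y] swap r/1=21/1979: DF=(1 − 21/1979·(0))/(1+21/1979) = 1979/2000 ≈ 0.989500
step 2 [2y] zero: DF = P = 9823/10000 ≈ 0.982300
step 3 [3y] swap r/1=262/14597: DF=(1 − 262/14597·(0.989500+0.982300))/(1+262/14597) = 2369/2500 ≈ 0.947600

1 1 1979/2000
2 2 9823/10000
3 3 2369/2500
f(2y,3y) = ((9823/10000)/(2369/2500) − 1)/(1) = 347/9476 ≈ 3.6619%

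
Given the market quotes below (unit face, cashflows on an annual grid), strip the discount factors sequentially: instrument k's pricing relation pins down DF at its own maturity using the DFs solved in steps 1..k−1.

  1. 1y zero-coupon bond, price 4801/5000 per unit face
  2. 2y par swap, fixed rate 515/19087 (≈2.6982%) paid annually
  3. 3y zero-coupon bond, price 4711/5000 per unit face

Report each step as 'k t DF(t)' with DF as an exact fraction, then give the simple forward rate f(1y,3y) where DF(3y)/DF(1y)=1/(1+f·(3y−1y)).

1 1 4801/5000
2 2 1897/2000
3 3 4711/5000
f(1y,3y) = ((4801/5000)/(4711/5000) − 1)/(2) = 45/4711 ≈ 0.9552%

step 1 [1y] zero: DF = P = 4801/5000 ≈ 0.960200
step 2 [2y] swap r/1=515/19087: DF=(1 − 515/19087·(0.960200))/(1+515/19087) = 1897/2000 ≈ 0.948500
step 3 [3y] zero: DF = P = 4711/5000 ≈ 0.942200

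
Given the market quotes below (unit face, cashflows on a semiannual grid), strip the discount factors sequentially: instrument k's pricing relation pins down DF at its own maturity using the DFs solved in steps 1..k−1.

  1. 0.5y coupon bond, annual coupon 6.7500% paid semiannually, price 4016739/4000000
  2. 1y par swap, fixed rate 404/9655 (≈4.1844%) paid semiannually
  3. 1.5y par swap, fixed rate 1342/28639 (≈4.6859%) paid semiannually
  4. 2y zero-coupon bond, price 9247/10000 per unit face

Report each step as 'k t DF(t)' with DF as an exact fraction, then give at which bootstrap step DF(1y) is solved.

step 1 [0.5y] bond c/2=27/800: DF=(4016739/4000000 − 27/800·(0))/(1+27/800) = 4857/5000 ≈ 0.971400
step 2 [1y] swap r/2=202/9655: DF=(1 − 202/9655·(0.971400))/(1+202/9655) = 2399/2500 ≈ 0.959600
step 3 [1.5y] swap r/2=671/28639: DF=(1 − 671/28639·(0.971400+0.959600))/(1+671/28639) = 9329/10000 ≈ 0.932900
step 4 [2y] zero: DF = P = 9247/10000 ≈ 0.924700

1 1/2 4857/5000
2 1 2399/2500
3 3/2 9329/10000
4 2 9247/10000
DF(1y) is solved at step 2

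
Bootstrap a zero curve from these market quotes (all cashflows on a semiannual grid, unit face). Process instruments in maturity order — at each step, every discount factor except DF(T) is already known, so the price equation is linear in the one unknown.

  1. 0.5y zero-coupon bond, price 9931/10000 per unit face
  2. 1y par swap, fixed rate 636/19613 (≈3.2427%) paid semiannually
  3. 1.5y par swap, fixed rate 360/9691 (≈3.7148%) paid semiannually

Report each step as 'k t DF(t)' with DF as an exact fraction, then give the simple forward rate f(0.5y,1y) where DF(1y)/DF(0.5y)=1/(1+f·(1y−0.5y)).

step 1 [0.5y] zero: DF = P = 9931/10000 ≈ 0.993100
step 2 [1y] swap r/2=318/19613: DF=(1 − 318/19613·(0.993100))/(1+318/19613) = 4841/5000 ≈ 0.968200
step 3 [1.5y] swap r/2=180/9691: DF=(1 − 180/9691·(0.993100+0.968200))/(1+180/9691) = 473/500 ≈ 0.946000

1 1/2 9931/10000
2 1 4841/5000
3 3/2 473/500
f(0.5y,1y) = ((9931/10000)/(4841/5000) − 1)/(1/2) = 249/4841 ≈ 5.1436%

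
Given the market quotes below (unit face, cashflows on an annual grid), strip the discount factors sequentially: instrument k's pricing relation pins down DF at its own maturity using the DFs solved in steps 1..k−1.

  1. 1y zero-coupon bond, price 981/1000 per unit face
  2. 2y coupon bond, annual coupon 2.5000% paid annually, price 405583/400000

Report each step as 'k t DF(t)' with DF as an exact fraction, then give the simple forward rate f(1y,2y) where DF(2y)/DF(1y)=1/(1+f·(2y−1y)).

step 1 [1y] zero: DF = P = 981/1000 ≈ 0.981000
step 2 [2y] bond c/1=1/40: DF=(405583/400000 − 1/40·(0.981000))/(1+1/40) = 9653/10000 ≈ 0.965300

1 1 981/1000
2 2 9653/10000
f(1y,2y) = ((981/1000)/(9653/10000) − 1)/(1) = 157/9653 ≈ 1.6264%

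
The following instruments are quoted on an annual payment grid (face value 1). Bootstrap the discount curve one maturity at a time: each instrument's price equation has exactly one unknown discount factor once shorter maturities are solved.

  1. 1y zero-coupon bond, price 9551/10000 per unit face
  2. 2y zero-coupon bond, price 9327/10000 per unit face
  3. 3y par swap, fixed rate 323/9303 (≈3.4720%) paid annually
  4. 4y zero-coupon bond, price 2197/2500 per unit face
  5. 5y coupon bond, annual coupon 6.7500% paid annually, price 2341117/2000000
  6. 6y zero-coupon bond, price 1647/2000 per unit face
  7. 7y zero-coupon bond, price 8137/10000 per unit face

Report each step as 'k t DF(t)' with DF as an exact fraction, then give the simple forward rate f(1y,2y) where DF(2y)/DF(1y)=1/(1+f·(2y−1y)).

step 1 [1y] zero: DF = P = 9551/10000 ≈ 0.955100
step 2 [2y] zero: DF = P = 9327/10000 ≈ 0.932700
step 3 [3y] swap r/1=323/9303: DF=(1 − 323/9303·(0.955100+0.932700))/(1+323/9303) = 9031/10000 ≈ 0.903100
step 4 [4y] zero: DF = P = 2197/2500 ≈ 0.878800
step 5 [5y] bond c/1=27/400: DF=(2341117/2000000 − 27/400·(0.955100+0.932700+0.903100+0.878800))/(1+27/400) = 1729/2000 ≈ 0.864500
step 6 [6y] zero: DF = P = 1647/2000 ≈ 0.823500
step 7 [7y] zero: DF = P = 8137/10000 ≈ 0.813700

1 1 9551/10000
2 2 9327/10000
3 3 9031/10000
4 4 2197/2500
5 5 1729/2000
6 6 1647/2000
7 7 8137/10000
f(1y,2y) = ((9551/10000)/(9327/10000) − 1)/(1) = 224/9327 ≈ 2.4016%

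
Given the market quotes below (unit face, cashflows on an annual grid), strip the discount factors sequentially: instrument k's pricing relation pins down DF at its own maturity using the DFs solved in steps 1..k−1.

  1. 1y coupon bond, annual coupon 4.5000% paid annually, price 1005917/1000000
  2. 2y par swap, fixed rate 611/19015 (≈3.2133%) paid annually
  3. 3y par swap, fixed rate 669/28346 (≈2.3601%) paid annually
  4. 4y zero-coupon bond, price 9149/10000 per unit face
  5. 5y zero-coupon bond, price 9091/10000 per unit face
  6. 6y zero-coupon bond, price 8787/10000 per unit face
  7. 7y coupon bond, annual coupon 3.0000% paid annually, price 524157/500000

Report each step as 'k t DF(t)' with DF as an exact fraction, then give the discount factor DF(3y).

1 1 4813/5000
2 2 9389/10000
3 3 9331/10000
4 4 9149/10000
5 5 9091/10000
6 6 8787/10000
7 7 1713/2000
DF(3y) = 9331/10000 ≈ 0.933100

step 1 [1y] bond c/1=9/200: DF=(1005917/1000000 − 9/200·(0))/(1+9/200) = 4813/5000 ≈ 0.962600
step 2 [2y] swap r/1=611/19015: DF=(1 − 611/19015·(0.962600))/(1+611/19015) = 9389/10000 ≈ 0.938900
step 3 [3y] swap r/1=669/28346: DF=(1 − 669/28346·(0.962600+0.938900))/(1+669/28346) = 9331/10000 ≈ 0.933100
step 4 [4y] zero: DF = P = 9149/10000 ≈ 0.914900
step 5 [5y] zero: DF = P = 9091/10000 ≈ 0.909100
step 6 [6y] zero: DF = P = 8787/10000 ≈ 0.878700
step 7 [7y] bond c/1=3/100: DF=(524157/500000 − 3/100·(0.962600+0.938900+0.933100+0.914900+0.909100+0.878700))/(1+3/100) = 1713/2000 ≈ 0.856500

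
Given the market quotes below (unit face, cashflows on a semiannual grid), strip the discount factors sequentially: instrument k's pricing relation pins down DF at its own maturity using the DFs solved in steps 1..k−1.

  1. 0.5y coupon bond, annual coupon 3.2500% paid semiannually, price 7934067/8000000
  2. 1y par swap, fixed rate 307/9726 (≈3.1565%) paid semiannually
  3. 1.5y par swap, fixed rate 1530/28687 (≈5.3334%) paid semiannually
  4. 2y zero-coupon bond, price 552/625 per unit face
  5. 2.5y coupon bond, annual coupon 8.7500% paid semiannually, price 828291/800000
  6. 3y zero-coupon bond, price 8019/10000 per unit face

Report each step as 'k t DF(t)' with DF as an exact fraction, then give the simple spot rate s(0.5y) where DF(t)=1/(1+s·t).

step 1 [0.5y] bond c/2=13/800: DF=(7934067/8000000 − 13/800·(0))/(1+13/800) = 9759/10000 ≈ 0.975900
step 2 [1y] swap r/2=307/19452: DF=(1 − 307/19452·(0.975900))/(1+307/19452) = 9693/10000 ≈ 0.969300
step 3 [1.5y] swap r/2=765/28687: DF=(1 − 765/28687·(0.975900+0.969300))/(1+765/28687) = 1847/2000 ≈ 0.923500
step 4 [2y] zero: DF = P = 552/625 ≈ 0.883200
step 5 [2.5y] bond c/2=7/160: DF=(828291/800000 − 7/160·(0.975900+0.969300+0.923500+0.883200))/(1+7/160) = 8347/10000 ≈ 0.834700
step 6 [3y] zero: DF = P = 8019/10000 ≈ 0.801900

1 1/2 9759/10000
2 1 9693/10000
3 3/2 1847/2000
4 2 552/625
5 5/2 8347/10000
6 3 8019/10000
s(0.5y) = (1/(9759/10000) − 1)/(1/2) = 482/9759 ≈ 4.9390%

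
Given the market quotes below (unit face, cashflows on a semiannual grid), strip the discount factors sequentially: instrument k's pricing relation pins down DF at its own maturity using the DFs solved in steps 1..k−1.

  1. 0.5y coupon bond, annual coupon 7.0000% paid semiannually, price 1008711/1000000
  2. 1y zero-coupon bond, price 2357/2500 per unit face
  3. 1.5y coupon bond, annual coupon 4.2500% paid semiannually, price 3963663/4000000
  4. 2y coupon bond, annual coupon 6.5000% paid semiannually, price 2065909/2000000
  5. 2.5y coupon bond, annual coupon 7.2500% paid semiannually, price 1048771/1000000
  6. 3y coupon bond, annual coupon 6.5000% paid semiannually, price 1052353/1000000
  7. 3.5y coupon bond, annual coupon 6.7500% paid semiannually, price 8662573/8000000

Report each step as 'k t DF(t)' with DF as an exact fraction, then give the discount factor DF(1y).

step 1 [0.5y] bond c/2=7/200: DF=(1008711/1000000 − 7/200·(0))/(1+7/200) = 4873/5000 ≈ 0.974600
step 2 [1y] zero: DF = P = 2357/2500 ≈ 0.942800
step 3 [1.5y] bond c/2=17/800: DF=(3963663/4000000 − 17/800·(0.974600+0.942800))/(1+17/800) = 1163/1250 ≈ 0.930400
step 4 [2y] bond c/2=13/400: DF=(2065909/2000000 − 13/400·(0.974600+0.942800+0.930400))/(1+13/400) = 2277/2500 ≈ 0.910800
step 5 [2.5y] bond c/2=29/800: DF=(1048771/1000000 − 29/800·(0.974600+0.942800+0.930400+0.910800))/(1+29/800) = 4403/5000 ≈ 0.880600
step 6 [3y] bond c/2=13/400: DF=(1052353/1000000 − 13/400·(0.974600+0.942800+0.930400+0.910800+0.880600))/(1+13/400) = 2183/2500 ≈ 0.873200
step 7 [3.5y] bond c/2=27/800: DF=(8662573/8000000 − 27/800·(0.974600+0.942800+0.930400+0.910800+0.880600+0.873200))/(1+27/800) = 347/400 ≈ 0.867500

1 1/2 4873/5000
2 1 2357/2500
3 3/2 1163/1250
4 2 2277/2500
5 5/2 4403/5000
6 3 2183/2500
7 7/2 347/400
DF(1y) = 2357/2500 ≈ 0.942800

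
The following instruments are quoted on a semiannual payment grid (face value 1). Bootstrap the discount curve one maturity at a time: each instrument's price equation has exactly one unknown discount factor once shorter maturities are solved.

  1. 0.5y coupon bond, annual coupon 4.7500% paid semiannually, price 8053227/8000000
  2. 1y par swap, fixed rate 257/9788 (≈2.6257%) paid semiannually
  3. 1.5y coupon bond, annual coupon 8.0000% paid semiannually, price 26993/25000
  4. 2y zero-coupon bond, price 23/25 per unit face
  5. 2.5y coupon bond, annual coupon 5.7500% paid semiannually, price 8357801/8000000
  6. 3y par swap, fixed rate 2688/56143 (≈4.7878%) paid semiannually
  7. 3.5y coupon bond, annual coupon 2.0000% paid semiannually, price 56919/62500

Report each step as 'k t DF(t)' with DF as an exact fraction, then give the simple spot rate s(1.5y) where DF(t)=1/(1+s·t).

1 1/2 9833/10000
2 1 9743/10000
3 3/2 9629/10000
4 2 23/25
5 5/2 4541/5000
6 3 541/625
7 7/2 8461/10000
s(1.5y) = (1/(9629/10000) − 1)/(3/2) = 742/28887 ≈ 2.5686%

step 1 [0.5y] bond c/2=19/800: DF=(8053227/8000000 − 19/800·(0))/(1+19/800) = 9833/10000 ≈ 0.983300
step 2 [1y] swap r/2=257/19576: DF=(1 − 257/19576·(0.983300))/(1+257/19576) = 9743/10000 ≈ 0.974300
step 3 [1.5y] bond c/2=1/25: DF=(26993/25000 − 1/25·(0.983300+0.974300))/(1+1/25) = 9629/10000 ≈ 0.962900
step 4 [2y] zero: DF = P = 23/25 ≈ 0.920000
step 5 [2.5y] bond c/2=23/800: DF=(8357801/8000000 − 23/800·(0.983300+0.974300+0.962900+0.920000))/(1+23/800) = 4541/5000 ≈ 0.908200
step 6 [3y] swap r/2=1344/56143: DF=(1 − 1344/56143·(0.983300+0.974300+0.962900+0.920000+0.908200))/(1+1344/56143) = 541/625 ≈ 0.865600
step 7 [3.5y] bond c/2=1/100: DF=(56919/62500 − 1/100·(0.983300+0.974300+0.962900+0.920000+0.908200+0.865600))/(1+1/100) = 8461/10000 ≈ 0.846100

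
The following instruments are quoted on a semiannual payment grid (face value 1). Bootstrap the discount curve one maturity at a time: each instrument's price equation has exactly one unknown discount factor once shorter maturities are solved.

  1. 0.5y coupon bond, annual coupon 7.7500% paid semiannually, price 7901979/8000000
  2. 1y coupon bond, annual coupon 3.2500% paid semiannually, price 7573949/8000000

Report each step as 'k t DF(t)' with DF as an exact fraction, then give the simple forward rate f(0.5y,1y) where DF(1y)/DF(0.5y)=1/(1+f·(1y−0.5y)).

step 1 [0.5y] bond c/2=31/800: DF=(7901979/8000000 − 31/800·(0))/(1+31/800) = 9509/10000 ≈ 0.950900
step 2 [1y] bond c/2=13/800: DF=(7573949/8000000 − 13/800·(0.950900))/(1+13/800) = 2291/2500 ≈ 0.916400

1 1/2 9509/10000
2 1 2291/2500
f(0.5y,1y) = ((9509/10000)/(2291/2500) − 1)/(1/2) = 345/4582 ≈ 7.5295%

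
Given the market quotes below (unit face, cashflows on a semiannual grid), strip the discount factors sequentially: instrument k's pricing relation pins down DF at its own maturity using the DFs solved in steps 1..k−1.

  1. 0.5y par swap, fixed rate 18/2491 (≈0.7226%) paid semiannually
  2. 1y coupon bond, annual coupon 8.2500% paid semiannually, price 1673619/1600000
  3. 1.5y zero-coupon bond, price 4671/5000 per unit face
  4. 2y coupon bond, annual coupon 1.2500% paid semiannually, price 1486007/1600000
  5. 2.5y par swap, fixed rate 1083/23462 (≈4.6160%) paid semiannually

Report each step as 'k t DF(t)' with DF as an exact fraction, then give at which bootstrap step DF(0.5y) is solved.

step 1 [0.5y] swap r/2=9/2491: DF=(1 − 9/2491·(0))/(1+9/2491) = 2491/2500 ≈ 0.996400
step 2 [1y] bond c/2=33/800: DF=(1673619/1600000 − 33/800·(0.996400))/(1+33/800) = 9651/10000 ≈ 0.965100
step 3 [1.5y] zero: DF = P = 4671/5000 ≈ 0.934200
step 4 [2y] bond c/2=1/160: DF=(1486007/1600000 − 1/160·(0.996400+0.965100+0.934200))/(1+1/160) = 181/200 ≈ 0.905000
step 5 [2.5y] swap r/2=1083/46924: DF=(1 − 1083/46924·(0.996400+0.965100+0.934200+0.905000))/(1+1083/46924) = 8917/10000 ≈ 0.891700

1 1/2 2491/2500
2 1 9651/10000
3 3/2 4671/5000
4 2 181/200
5 5/2 8917/10000
DF(0.5y) is solved at step 1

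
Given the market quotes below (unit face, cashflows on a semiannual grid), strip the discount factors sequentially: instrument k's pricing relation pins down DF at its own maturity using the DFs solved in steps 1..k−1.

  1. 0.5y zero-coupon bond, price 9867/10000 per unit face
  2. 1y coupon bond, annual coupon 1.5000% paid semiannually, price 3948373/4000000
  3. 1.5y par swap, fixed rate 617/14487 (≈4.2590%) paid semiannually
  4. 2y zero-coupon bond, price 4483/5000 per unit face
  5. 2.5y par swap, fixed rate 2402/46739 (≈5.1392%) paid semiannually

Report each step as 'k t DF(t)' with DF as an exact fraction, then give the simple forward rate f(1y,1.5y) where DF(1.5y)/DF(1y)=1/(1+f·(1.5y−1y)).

1 1/2 9867/10000
2 1 2431/2500
3 3/2 9383/10000
4 2 4483/5000
5 5/2 8799/10000
f(1y,1.5y) = ((2431/2500)/(9383/10000) − 1)/(1/2) = 62/853 ≈ 7.2685%

step 1 [0.5y] zero: DF = P = 9867/10000 ≈ 0.986700
step 2 [1y] bond c/2=3/400: DF=(3948373/4000000 − 3/400·(0.986700))/(1+3/400) = 2431/2500 ≈ 0.972400
step 3 [1.5y] swap r/2=617/28974: DF=(1 − 617/28974·(0.986700+0.972400))/(1+617/28974) = 9383/10000 ≈ 0.938300
step 4 [2y] zero: DF = P = 4483/5000 ≈ 0.896600
step 5 [2.5y] swap r/2=1201/46739: DF=(1 − 1201/46739·(0.986700+0.972400+0.938300+0.896600))/(1+1201/46739) = 8799/10000 ≈ 0.879900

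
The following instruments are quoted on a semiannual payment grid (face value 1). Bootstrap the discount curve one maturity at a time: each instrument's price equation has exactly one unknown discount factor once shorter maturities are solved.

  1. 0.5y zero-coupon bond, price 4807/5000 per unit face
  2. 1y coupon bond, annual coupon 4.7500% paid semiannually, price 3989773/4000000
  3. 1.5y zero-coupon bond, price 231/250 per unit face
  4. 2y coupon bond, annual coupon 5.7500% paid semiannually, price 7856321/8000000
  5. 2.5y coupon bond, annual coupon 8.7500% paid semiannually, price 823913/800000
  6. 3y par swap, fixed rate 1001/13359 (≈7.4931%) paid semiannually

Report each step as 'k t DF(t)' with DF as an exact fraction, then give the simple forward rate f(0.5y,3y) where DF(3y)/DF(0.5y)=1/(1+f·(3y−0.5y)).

step 1 [0.5y] zero: DF = P = 4807/5000 ≈ 0.961400
step 2 [1y] bond c/2=19/800: DF=(3989773/4000000 − 19/800·(0.961400))/(1+19/800) = 119/125 ≈ 0.952000
step 3 [1.5y] zero: DF = P = 231/250 ≈ 0.924000
step 4 [2y] bond c/2=23/800: DF=(7856321/8000000 − 23/800·(0.961400+0.952000+0.924000))/(1+23/800) = 8753/10000 ≈ 0.875300
step 5 [2.5y] bond c/2=7/160: DF=(823913/800000 − 7/160·(0.961400+0.952000+0.924000+0.875300))/(1+7/160) = 8311/10000 ≈ 0.831100
step 6 [3y] swap r/2=1001/26718: DF=(1 − 1001/26718·(0.961400+0.952000+0.924000+0.875300+0.831100))/(1+1001/26718) = 3999/5000 ≈ 0.799800

1 1/2 4807/5000
2 1 119/125
3 3/2 231/250
4 2 8753/10000
5 5/2 8311/10000
6 3 3999/5000
f(0.5y,3y) = ((4807/5000)/(3999/5000) − 1)/(5/2) = 1616/19995 ≈ 8.0820%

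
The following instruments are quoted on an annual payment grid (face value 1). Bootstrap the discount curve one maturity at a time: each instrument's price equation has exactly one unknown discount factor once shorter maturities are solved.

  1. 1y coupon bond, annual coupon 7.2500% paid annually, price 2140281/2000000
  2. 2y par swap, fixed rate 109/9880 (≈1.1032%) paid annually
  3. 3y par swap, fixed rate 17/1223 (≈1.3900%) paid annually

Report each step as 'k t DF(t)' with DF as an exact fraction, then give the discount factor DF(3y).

1 1 4989/5000
2 2 4891/5000
3 3 1199/1250
DF(3y) = 1199/1250 ≈ 0.959200

step 1 [1y] bond c/1=29/400: DF=(2140281/2000000 − 29/400·(0))/(1+29/400) = 4989/5000 ≈ 0.997800
step 2 [2y] swap r/1=109/9880: DF=(1 − 109/9880·(0.997800))/(1+109/9880) = 4891/5000 ≈ 0.978200
step 3 [3y] swap r/1=17/1223: DF=(1 − 17/1223·(0.997800+0.978200))/(1+17/1223) = 1199/1250 ≈ 0.959200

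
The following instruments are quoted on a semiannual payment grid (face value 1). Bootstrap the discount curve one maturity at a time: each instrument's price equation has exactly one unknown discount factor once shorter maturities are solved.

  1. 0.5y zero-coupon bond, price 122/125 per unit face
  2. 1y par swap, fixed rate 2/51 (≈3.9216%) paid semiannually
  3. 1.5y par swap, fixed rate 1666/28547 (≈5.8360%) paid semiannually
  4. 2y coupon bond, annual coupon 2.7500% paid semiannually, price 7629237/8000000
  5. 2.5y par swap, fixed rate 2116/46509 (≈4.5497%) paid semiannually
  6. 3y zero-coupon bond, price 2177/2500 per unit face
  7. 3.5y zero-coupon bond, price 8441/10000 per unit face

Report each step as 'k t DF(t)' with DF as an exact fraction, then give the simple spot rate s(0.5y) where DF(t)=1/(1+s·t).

step 1 [0.5y] zero: DF = P = 122/125 ≈ 0.976000
step 2 [1y] swap r/2=1/51: DF=(1 − 1/51·(0.976000))/(1+1/51) = 481/500 ≈ 0.962000
step 3 [1.5y] swap r/2=833/28547: DF=(1 − 833/28547·(0.976000+0.962000))/(1+833/28547) = 9167/10000 ≈ 0.916700
step 4 [2y] bond c/2=11/800: DF=(7629237/8000000 − 11/800·(0.976000+0.962000+0.916700))/(1+11/800) = 451/500 ≈ 0.902000
step 5 [2.5y] swap r/2=1058/46509: DF=(1 − 1058/46509·(0.976000+0.962000+0.916700+0.902000))/(1+1058/46509) = 4471/5000 ≈ 0.894200
step 6 [3y] zero: DF = P = 2177/2500 ≈ 0.870800
step 7 [3.5y] zero: DF = P = 8441/10000 ≈ 0.844100

1 1/2 122/125
2 1 481/500
3 3/2 9167/10000
4 2 451/500
5 5/2 4471/5000
6 3 2177/2500
7 7/2 8441/10000
s(0.5y) = (1/(122/125) − 1)/(1/2) = 3/61 ≈ 4.9180%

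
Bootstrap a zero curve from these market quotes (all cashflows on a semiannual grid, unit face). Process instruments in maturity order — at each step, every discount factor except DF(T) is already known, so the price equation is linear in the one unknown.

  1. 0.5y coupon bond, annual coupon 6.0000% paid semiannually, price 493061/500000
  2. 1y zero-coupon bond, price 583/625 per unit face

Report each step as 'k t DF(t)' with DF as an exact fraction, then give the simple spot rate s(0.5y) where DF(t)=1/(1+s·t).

step 1 [0.5y] bond c/2=3/100: DF=(493061/500000 − 3/100·(0))/(1+3/100) = 4787/5000 ≈ 0.957400
step 2 [1y] zero: DF = P = 583/625 ≈ 0.932800

1 1/2 4787/5000
2 1 583/625
s(0.5y) = (1/(4787/5000) − 1)/(1/2) = 426/4787 ≈ 8.8991%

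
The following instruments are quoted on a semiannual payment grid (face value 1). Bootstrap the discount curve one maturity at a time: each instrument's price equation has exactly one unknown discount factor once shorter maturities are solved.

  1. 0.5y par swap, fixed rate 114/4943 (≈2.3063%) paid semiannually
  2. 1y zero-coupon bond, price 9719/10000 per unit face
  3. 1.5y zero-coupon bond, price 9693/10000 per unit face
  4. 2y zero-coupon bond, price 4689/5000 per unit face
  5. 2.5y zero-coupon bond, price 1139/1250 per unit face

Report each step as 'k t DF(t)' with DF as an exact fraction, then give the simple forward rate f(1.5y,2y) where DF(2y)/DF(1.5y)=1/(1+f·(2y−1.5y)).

1 1/2 4943/5000
2 1 9719/10000
3 3/2 9693/10000
4 2 4689/5000
5 5/2 1139/1250
f(1.5y,2y) = ((9693/10000)/(4689/5000) − 1)/(1/2) = 35/521 ≈ 6.7179%

step 1 [0.5y] swap r/2=57/4943: DF=(1 − 57/4943·(0))/(1+57/4943) = 4943/5000 ≈ 0.988600
step 2 [1y] zero: DF = P = 9719/10000 ≈ 0.971900
step 3 [1.5y] zero: DF = P = 9693/10000 ≈ 0.969300
step 4 [2y] zero: DF = P = 4689/5000 ≈ 0.937800
step 5 [2.5y] zero: DF = P = 1139/1250 ≈ 0.911200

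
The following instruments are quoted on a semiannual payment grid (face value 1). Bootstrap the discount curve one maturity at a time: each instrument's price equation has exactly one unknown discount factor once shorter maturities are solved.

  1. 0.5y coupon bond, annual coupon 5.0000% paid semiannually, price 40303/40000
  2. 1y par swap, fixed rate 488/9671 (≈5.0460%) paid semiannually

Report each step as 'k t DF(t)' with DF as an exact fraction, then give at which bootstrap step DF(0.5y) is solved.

1 1/2 983/1000
2 1 1189/1250
DF(0.5y) is solved at step 1

step 1 [0.5y] bond c/2=1/40: DF=(40303/40000 − 1/40·(0))/(1+1/40) = 983/1000 ≈ 0.983000
step 2 [1y] swap r/2=244/9671: DF=(1 − 244/9671·(0.983000))/(1+244/9671) = 1189/1250 ≈ 0.951200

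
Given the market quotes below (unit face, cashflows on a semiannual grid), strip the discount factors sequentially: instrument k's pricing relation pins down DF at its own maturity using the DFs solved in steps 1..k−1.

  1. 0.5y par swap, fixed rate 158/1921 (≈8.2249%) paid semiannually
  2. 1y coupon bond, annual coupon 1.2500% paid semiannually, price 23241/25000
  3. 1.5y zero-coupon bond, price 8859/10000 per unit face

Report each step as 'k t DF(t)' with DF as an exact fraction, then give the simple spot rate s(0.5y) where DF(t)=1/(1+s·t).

1 1/2 1921/2000
2 1 9179/10000
3 3/2 8859/10000
s(0.5y) = (1/(1921/2000) − 1)/(1/2) = 158/1921 ≈ 8.2249%

step 1 [0.5y] swap r/2=79/1921: DF=(1 − 79/1921·(0))/(1+79/1921) = 1921/2000 ≈ 0.960500
step 2 [1y] bond c/2=1/160: DF=(23241/25000 − 1/160·(0.960500))/(1+1/160) = 9179/10000 ≈ 0.917900
step 3 [1.5y] zero: DF = P = 8859/10000 ≈ 0.885900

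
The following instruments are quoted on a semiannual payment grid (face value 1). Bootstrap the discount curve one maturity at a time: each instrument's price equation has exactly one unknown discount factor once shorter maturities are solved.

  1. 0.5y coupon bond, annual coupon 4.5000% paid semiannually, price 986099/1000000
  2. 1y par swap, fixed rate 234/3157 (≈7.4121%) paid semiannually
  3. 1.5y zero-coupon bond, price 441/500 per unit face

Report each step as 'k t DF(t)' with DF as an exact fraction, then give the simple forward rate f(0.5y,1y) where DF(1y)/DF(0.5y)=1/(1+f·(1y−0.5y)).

1 1/2 2411/2500
2 1 4649/5000
3 3/2 441/500
f(0.5y,1y) = ((2411/2500)/(4649/5000) − 1)/(1/2) = 346/4649 ≈ 7.4425%

step 1 [0.5y] bond c/2=9/400: DF=(986099/1000000 − 9/400·(0))/(1+9/400) = 2411/2500 ≈ 0.964400
step 2 [1y] swap r/2=117/3157: DF=(1 − 117/3157·(0.964400))/(1+117/3157) = 4649/5000 ≈ 0.929800
step 3 [1.5y] zero: DF = P = 441/500 ≈ 0.882000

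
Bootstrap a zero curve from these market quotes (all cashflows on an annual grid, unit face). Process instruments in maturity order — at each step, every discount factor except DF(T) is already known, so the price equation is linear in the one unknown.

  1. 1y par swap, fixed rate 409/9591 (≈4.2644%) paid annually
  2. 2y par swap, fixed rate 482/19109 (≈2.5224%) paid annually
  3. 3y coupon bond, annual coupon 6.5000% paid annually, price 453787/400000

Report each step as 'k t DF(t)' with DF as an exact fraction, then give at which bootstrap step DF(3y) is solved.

1 1 9591/10000
2 2 4759/5000
3 3 4743/5000
DF(3y) is solved at step 3

step 1 [1y] swap r/1=409/9591: DF=(1 − 409/9591·(0))/(1+409/9591) = 9591/10000 ≈ 0.959100
step 2 [2y] swap r/1=482/19109: DF=(1 − 482/19109·(0.959100))/(1+482/19109) = 4759/5000 ≈ 0.951800
step 3 [3y] bond c/1=13/200: DF=(453787/400000 − 13/200·(0.959100+0.951800))/(1+13/200) = 4743/5000 ≈ 0.948600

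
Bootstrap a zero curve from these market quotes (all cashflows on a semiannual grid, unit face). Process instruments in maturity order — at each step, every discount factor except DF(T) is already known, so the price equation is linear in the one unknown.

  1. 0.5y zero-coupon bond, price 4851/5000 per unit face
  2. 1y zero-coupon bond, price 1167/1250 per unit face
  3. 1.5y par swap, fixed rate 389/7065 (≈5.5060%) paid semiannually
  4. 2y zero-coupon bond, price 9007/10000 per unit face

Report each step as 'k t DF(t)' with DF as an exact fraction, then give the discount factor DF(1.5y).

1 1/2 4851/5000
2 1 1167/1250
3 3/2 4611/5000
4 2 9007/10000
DF(1.5y) = 4611/5000 ≈ 0.922200

step 1 [0.5y] zero: DF = P = 4851/5000 ≈ 0.970200
step 2 [1y] zero: DF = P = 1167/1250 ≈ 0.933600
step 3 [1.5y] swap r/2=389/14130: DF=(1 − 389/14130·(0.970200+0.933600))/(1+389/14130) = 4611/5000 ≈ 0.922200
step 4 [2y] zero: DF = P = 9007/10000 ≈ 0.900700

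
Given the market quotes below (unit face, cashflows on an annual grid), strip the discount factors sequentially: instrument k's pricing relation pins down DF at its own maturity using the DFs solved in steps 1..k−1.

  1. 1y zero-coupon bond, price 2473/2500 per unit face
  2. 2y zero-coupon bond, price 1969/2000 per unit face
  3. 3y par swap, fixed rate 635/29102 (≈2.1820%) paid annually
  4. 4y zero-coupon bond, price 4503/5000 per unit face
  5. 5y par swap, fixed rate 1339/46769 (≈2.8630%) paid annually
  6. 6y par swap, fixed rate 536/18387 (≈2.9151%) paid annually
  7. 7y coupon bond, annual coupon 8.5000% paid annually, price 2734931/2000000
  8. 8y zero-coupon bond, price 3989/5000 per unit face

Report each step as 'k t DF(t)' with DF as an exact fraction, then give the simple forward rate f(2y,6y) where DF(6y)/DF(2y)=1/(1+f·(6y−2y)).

step 1 [1y] zero: DF = P = 2473/2500 ≈ 0.989200
step 2 [2y] zero: DF = P = 1969/2000 ≈ 0.984500
step 3 [3y] swap r/1=635/29102: DF=(1 − 635/29102·(0.989200+0.984500))/(1+635/29102) = 1873/2000 ≈ 0.936500
step 4 [4y] zero: DF = P = 4503/5000 ≈ 0.900600
step 5 [5y] swap r/1=1339/46769: DF=(1 − 1339/46769·(0.989200+0.984500+0.936500+0.900600))/(1+1339/46769) = 8661/10000 ≈ 0.866100
step 6 [6y] swap r/1=536/18387: DF=(1 − 536/18387·(0.989200+0.984500+0.936500+0.900600+0.866100))/(1+536/18387) = 1049/1250 ≈ 0.839200
step 7 [7y] bond c/1=17/200: DF=(2734931/2000000 − 17/200·(0.989200+0.984500+0.936500+0.900600+0.866100+0.839200))/(1+17/200) = 4141/5000 ≈ 0.828200
step 8 [8y] zero: DF = P = 3989/5000 ≈ 0.797800

1 1 2473/2500
2 2 1969/2000
3 3 1873/2000
4 4 4503/5000
5 5 8661/10000
6 6 1049/1250
7 7 4141/5000
8 8 3989/5000
f(2y,6y) = ((1969/2000)/(1049/1250) − 1)/(4) = 1453/33568 ≈ 4.3285%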